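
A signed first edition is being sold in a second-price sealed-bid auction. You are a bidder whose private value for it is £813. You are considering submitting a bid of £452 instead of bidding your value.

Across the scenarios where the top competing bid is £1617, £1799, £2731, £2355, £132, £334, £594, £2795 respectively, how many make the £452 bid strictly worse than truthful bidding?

1

The deviation hurts exactly when the highest competing bid lies strictly between £452 and £813 — underbidding then forfeits a profitable win.
£1617: above both → same outcome either way.
£1799: above both → same outcome either way.
£2731: above both → same outcome either way.
£2355: above both → same outcome either way.
£132: below both → same outcome either way.
£334: below both → same outcome either way.
£594: inside the interval → strictly worse (loss £219).
£2795: above both → same outcome either way.
Count: 1.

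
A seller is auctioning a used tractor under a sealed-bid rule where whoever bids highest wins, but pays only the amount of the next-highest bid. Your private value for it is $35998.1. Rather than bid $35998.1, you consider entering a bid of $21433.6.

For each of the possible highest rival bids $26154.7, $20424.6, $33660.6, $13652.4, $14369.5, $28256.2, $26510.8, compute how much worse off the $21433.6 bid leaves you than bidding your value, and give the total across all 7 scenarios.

The deviation costs you only when the competing bid falls strictly between $21433.6 and $35998.1; elsewhere both bids give the same outcome.
$26154.7: truthful payoff $9843.4, deviation payoff $0 → loss $9843.4.
$20424.6: outcomes coincide → loss $0.
$33660.6: truthful payoff $2337.5, deviation payoff $0 → loss $2337.5.
$13652.4: outcomes coincide → loss $0.
$14369.5: outcomes coincide → loss $0.
$28256.2: truthful payoff $7741.9, deviation payoff $0 → loss $7741.9.
$26510.8: truthful payoff $9487.3, deviation payoff $0 → loss $9487.3.
Total loss = $9843.4 + $2337.5 + $7741.9 + $9487.3 = $29410.1.

$29410.1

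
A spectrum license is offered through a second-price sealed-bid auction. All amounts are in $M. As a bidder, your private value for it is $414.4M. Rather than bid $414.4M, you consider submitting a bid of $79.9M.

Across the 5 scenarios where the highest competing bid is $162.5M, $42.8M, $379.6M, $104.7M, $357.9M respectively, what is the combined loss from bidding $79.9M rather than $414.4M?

The deviation costs you only when the competing bid falls strictly between $79.9M and $414.4M; elsewhere both bids give the same outcome.
$162.5M: truthful payoff $251.9M, deviation payoff $0M → loss $251.9M.
$42.8M: outcomes coincide → loss $0M.
$379.6M: truthful payoff $34.8M, deviation payoff $0M → loss $34.8M.
$104.7M: truthful payoff $309.7M, deviation payoff $0M → loss $309.7M.
$357.9M: truthful payoff $56.5M, deviation payoff $0M → loss $56.5M.
Total loss = $251.9M + $34.8M + $309.7M + $56.5M = $652.9M.

$652.9M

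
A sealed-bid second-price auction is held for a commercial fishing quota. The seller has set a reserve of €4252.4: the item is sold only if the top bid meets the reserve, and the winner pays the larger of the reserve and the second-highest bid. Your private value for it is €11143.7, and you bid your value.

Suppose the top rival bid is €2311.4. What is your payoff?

€6891.3

Your bid €11143.7 is the highest and exceeds the reserve.
Price = max(second-highest bid, reserve) = max(€2311.4, €4252.4) = €4252.4.
Payoff = €11143.7 − €4252.4 = €6891.3.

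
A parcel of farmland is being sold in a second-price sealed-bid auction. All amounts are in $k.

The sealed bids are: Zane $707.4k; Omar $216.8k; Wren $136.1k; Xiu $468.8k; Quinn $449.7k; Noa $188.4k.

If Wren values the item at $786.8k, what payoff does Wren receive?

Highest bid: Zane at $707.4k, so Zane wins.
Second-highest bid: Xiu at $468.8k — that is the price the winner pays.
Wren did not win, so Wren pays nothing and receives nothing: payoff $0k.

$0k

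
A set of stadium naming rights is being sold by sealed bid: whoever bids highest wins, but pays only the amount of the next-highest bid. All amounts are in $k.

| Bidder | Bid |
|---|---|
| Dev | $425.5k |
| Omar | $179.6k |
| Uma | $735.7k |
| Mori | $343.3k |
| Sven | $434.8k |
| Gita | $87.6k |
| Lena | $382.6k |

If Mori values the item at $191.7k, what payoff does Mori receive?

Highest bid: Uma at $735.7k, so Uma wins.
Second-highest bid: Sven at $434.8k — that is the price the winner pays.
Mori did not win, so Mori pays nothing and receives nothing: payoff $0k.

$0k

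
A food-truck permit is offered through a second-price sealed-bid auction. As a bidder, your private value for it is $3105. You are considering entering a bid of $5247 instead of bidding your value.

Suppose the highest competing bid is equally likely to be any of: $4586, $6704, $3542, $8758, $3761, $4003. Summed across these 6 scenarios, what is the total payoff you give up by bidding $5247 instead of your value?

$3472

The deviation costs you only when the competing bid falls strictly between $3105 and $5247; elsewhere both bids give the same outcome.
$4586: truthful payoff $0, deviation payoff −$1481 → loss $1481.
$6704: outcomes coincide → loss $0.
$3542: truthful payoff $0, deviation payoff −$437 → loss $437.
$8758: outcomes coincide → loss $0.
$3761: truthful payoff $0, deviation payoff −$656 → loss $656.
$4003: truthful payoff $0, deviation payoff −$898 → loss $898.
Total loss = $1481 + $437 + $656 + $898 = $3472.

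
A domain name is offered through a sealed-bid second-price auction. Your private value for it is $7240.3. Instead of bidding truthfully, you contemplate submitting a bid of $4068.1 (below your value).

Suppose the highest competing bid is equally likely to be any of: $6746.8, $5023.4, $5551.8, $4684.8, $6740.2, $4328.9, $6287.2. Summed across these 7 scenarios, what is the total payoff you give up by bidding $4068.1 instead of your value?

The deviation costs you only when the competing bid falls strictly between $4068.1 and $7240.3; elsewhere both bids give the same outcome.
$6746.8: truthful payoff $493.5, deviation payoff $0 → loss $493.5.
$5023.4: truthful payoff $2216.9, deviation payoff $0 → loss $2216.9.
$5551.8: truthful payoff $1688.5, deviation payoff $0 → loss $1688.5.
$4684.8: truthful payoff $2555.5, deviation payoff $0 → loss $2555.5.
$6740.2: truthful payoff $500.1, deviation payoff $0 → loss $500.1.
$4328.9: truthful payoff $2911.4, deviation payoff $0 → loss $2911.4.
$6287.2: truthful payoff $953.1, deviation payoff $0 → loss $953.1.
Total loss = $493.5 + $2216.9 + $1688.5 + $2555.5 + $500.1 + $2911.4 + $953.1 = $11319.

$11319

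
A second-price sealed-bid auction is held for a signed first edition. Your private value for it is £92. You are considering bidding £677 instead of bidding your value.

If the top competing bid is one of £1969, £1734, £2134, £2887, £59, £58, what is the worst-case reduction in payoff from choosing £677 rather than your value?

£1969: same outcome either way → loss £0.
£1734: same outcome either way → loss £0.
£2134: same outcome either way → loss £0.
£2887: same outcome either way → loss £0.
£59: same outcome either way → loss £0.
£58: same outcome either way → loss £0.
Maximum loss: £0.

£0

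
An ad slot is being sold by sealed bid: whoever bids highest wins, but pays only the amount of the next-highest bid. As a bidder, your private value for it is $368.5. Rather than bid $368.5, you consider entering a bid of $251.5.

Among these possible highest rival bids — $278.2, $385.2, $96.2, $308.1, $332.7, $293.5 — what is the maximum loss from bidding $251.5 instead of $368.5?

$278.2: truthful gives $90.3, deviation gives $0 → loss $90.3.
$385.2: same outcome either way → loss $0.
$96.2: same outcome either way → loss $0.
$308.1: truthful gives $60.4, deviation gives $0 → loss $60.4.
$332.7: truthful gives $35.8, deviation gives $0 → loss $35.8.
$293.5: truthful gives $75, deviation gives $0 → loss $75.
Maximum loss: $90.3.

$90.3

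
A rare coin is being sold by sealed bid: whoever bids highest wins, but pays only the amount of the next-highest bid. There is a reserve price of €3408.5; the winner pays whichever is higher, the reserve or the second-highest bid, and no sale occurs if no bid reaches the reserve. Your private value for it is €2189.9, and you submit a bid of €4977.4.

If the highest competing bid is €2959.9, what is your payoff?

Your bid €4977.4 is the highest and exceeds the reserve.
Price = max(second-highest bid, reserve) = max(€2959.9, €3408.5) = €3408.5.
Payoff = €2189.9 − €3408.5 = −€1218.6.

−€1218.6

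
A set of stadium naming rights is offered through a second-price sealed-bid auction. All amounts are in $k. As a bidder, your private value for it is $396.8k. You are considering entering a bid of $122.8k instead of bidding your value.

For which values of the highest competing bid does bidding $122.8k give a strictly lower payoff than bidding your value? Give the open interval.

If the competing bid is below $122.8k, both bids win at the same price — no difference.
If it is above $396.8k, both bids lose — no difference.
If it lies strictly between $122.8k and $396.8k, bidding your value wins at a price below your value (positive payoff) while bidding $122.8k loses (payoff 0).
So the deviation strictly hurts on the open interval ($122.8k, $396.8k).

($122.8k, $396.8k)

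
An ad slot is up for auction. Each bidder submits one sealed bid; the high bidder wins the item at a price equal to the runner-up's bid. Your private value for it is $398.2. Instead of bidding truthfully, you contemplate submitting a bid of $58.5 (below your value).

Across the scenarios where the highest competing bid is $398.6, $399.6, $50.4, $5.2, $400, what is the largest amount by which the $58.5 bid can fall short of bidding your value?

$398.6: same outcome either way → loss $0.
$399.6: same outcome either way → loss $0.
$50.4: same outcome either way → loss $0.
$5.2: same outcome either way → loss $0.
$400: same outcome either way → loss $0.
Maximum loss: $0.

$0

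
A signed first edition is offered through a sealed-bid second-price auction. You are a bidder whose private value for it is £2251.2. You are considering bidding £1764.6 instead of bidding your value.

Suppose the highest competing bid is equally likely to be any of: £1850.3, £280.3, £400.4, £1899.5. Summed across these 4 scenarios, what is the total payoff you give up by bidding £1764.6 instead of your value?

£752.6

The deviation costs you only when the competing bid falls strictly between £1764.6 and £2251.2; elsewhere both bids give the same outcome.
£1850.3: truthful payoff £400.9, deviation payoff £0 → loss £400.9.
£280.3: outcomes coincide → loss £0.
£400.4: outcomes coincide → loss £0.
£1899.5: truthful payoff £351.7, deviation payoff £0 → loss £351.7.
Total loss = £400.9 + £351.7 = £752.6.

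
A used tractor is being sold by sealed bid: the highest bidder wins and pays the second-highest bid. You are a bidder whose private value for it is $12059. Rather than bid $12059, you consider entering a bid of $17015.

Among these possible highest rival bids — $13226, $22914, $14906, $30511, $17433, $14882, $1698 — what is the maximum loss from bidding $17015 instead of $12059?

$13226: truthful gives $0, deviation gives −$1167 → loss $1167.
$22914: same outcome either way → loss $0.
$14906: truthful gives $0, deviation gives −$2847 → loss $2847.
$30511: same outcome either way → loss $0.
$17433: same outcome either way → loss $0.
$14882: truthful gives $0, deviation gives −$2823 → loss $2823.
$1698: same outcome either way → loss $0.
Maximum loss: $2847.

$2847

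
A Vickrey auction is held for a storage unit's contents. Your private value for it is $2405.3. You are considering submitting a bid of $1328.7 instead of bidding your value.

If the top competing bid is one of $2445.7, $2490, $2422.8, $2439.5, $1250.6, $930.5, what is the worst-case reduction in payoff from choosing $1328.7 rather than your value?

$0

$2445.7: same outcome either way → loss $0.
$2490: same outcome either way → loss $0.
$2422.8: same outcome either way → loss $0.
$2439.5: same outcome either way → loss $0.
$1250.6: same outcome either way → loss $0.
$930.5: same outcome either way → loss $0.
Maximum loss: $0.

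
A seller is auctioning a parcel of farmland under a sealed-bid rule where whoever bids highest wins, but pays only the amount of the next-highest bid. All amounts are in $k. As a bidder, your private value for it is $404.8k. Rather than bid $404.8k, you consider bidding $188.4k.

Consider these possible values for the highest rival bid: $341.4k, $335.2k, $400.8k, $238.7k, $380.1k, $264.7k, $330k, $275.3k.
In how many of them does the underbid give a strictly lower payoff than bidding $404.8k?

8

The deviation hurts exactly when the highest competing bid lies strictly between $188.4k and $404.8k — underbidding then forfeits a profitable win.
$341.4k: inside the interval → strictly worse (loss $63.4k).
$335.2k: inside the interval → strictly worse (loss $69.6k).
$400.8k: inside the interval → strictly worse (loss $4k).
$238.7k: inside the interval → strictly worse (loss $166.1k).
$380.1k: inside the interval → strictly worse (loss $24.7k).
$264.7k: inside the interval → strictly worse (loss $140.1k).
$330k: inside the interval → strictly worse (loss $74.8k).
$275.3k: inside the interval → strictly worse (loss $129.5k).
Count: 8.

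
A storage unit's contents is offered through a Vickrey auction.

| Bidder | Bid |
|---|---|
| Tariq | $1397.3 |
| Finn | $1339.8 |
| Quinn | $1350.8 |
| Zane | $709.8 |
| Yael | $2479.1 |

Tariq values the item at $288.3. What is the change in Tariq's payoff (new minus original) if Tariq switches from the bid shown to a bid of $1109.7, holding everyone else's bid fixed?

The highest bid among the other bidders is $2479.1; Tariq's bid doesn't change that.
Original bid $1397.3: Tariq is not highest (top rival bid is $2479.1); payoff $0.
Alternative bid $1109.7: Tariq is not highest (top rival bid is $2479.1); payoff $0.
Change in payoff = $0 − ($0) = $0.

$0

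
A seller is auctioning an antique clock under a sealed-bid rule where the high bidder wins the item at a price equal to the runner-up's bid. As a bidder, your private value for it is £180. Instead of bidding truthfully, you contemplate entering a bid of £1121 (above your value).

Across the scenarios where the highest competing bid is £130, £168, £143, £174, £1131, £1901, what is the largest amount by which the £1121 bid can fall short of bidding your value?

£0

£130: same outcome either way → loss £0.
£168: same outcome either way → loss £0.
£143: same outcome either way → loss £0.
£174: same outcome either way → loss £0.
£1131: same outcome either way → loss £0.
£1901: same outcome either way → loss £0.
Maximum loss: £0.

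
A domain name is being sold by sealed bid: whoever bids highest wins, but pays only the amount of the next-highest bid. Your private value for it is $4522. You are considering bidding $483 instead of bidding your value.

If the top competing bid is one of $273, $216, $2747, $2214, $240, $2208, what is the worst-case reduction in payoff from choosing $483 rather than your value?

$2314

$273: same outcome either way → loss $0.
$216: same outcome either way → loss $0.
$2747: truthful gives $1775, deviation gives $0 → loss $1775.
$2214: truthful gives $2308, deviation gives $0 → loss $2308.
$240: same outcome either way → loss $0.
$2208: truthful gives $2314, deviation gives $0 → loss $2314.
Maximum loss: $2314.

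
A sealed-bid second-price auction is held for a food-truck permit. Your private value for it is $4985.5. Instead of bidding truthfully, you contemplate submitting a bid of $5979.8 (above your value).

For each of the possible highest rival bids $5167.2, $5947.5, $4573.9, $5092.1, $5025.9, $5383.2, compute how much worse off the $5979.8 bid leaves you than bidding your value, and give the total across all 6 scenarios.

The deviation costs you only when the competing bid falls strictly between $4985.5 and $5979.8; elsewhere both bids give the same outcome.
$5167.2: truthful payoff $0, deviation payoff −$181.7 → loss $181.7.
$5947.5: truthful payoff $0, deviation payoff −$962 → loss $962.
$4573.9: outcomes coincide → loss $0.
$5092.1: truthful payoff $0, deviation payoff −$106.6 → loss $106.6.
$5025.9: truthful payoff $0, deviation payoff −$40.4 → loss $40.4.
$5383.2: truthful payoff $0, deviation payoff −$397.7 → loss $397.7.
Total loss = $181.7 + $962 + $106.6 + $40.4 + $397.7 = $1688.4.

$1688.4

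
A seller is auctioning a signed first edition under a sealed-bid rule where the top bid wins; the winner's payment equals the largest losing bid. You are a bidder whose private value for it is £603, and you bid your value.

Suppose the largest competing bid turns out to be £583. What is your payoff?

Your bid £603 exceeds the highest competing bid £583, so you win.
In a second-price auction the winner pays the second-highest bid, £583.
Payoff = value − price = £603 − £583 = £20.

£20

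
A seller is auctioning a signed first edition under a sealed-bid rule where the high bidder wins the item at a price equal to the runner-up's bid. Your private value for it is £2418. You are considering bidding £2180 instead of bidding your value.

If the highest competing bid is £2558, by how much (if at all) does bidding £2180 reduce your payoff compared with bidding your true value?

£0

Bidding your value £2418: you lose (since £2418 < £2558). Payoff £0.
Bidding £2180: you lose. Payoff £0.
Difference = £0 − £0 = £0; both bids lead to the same outcome because the competing bid is above both your value and your alternative bid.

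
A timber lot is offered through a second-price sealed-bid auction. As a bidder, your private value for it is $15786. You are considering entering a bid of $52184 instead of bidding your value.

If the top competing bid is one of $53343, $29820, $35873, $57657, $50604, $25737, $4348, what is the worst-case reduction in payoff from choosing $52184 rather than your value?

$34818

$53343: same outcome either way → loss $0.
$29820: truthful gives $0, deviation gives −$14034 → loss $14034.
$35873: truthful gives $0, deviation gives −$20087 → loss $20087.
$57657: same outcome either way → loss $0.
$50604: truthful gives $0, deviation gives −$34818 → loss $34818.
$25737: truthful gives $0, deviation gives −$9951 → loss $9951.
$4348: same outcome either way → loss $0.
Maximum loss: $34818.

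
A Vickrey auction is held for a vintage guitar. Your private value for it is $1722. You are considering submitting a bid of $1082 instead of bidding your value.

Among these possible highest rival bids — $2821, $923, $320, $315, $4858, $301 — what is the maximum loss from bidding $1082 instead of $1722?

$0

$2821: same outcome either way → loss $0.
$923: same outcome either way → loss $0.
$320: same outcome either way → loss $0.
$315: same outcome either way → loss $0.
$4858: same outcome either way → loss $0.
$301: same outcome either way → loss $0.
Maximum loss: $0.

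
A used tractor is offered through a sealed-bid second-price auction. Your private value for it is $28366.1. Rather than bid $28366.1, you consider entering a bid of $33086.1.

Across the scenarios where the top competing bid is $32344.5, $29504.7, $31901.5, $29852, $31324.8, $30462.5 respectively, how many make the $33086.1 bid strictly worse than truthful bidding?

The deviation hurts exactly when the highest competing bid lies strictly between $28366.1 and $33086.1 — overbidding then wins at a price above your value.
$32344.5: inside the interval → strictly worse (loss $3978.4).
$29504.7: inside the interval → strictly worse (loss $1138.6).
$31901.5: inside the interval → strictly worse (loss $3535.4).
$29852: inside the interval → strictly worse (loss $1485.9).
$31324.8: inside the interval → strictly worse (loss $2958.7).
$30462.5: inside the interval → strictly worse (loss $2096.4).
Count: 6.

6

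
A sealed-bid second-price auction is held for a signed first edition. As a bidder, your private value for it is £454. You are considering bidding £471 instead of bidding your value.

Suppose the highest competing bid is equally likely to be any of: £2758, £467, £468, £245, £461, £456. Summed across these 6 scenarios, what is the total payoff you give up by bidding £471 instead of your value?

The deviation costs you only when the competing bid falls strictly between £454 and £471; elsewhere both bids give the same outcome.
£2758: outcomes coincide → loss £0.
£467: truthful payoff £0, deviation payoff −£13 → loss £13.
£468: truthful payoff £0, deviation payoff −£14 → loss £14.
£245: outcomes coincide → loss £0.
£461: truthful payoff £0, deviation payoff −£7 → loss £7.
£456: truthful payoff £0, deviation payoff −£2 → loss £2.
Total loss = £13 + £14 + £7 + £2 = £36.
In a second-price auction your bid sets only whether you win, not what you pay, so bidding your true value is weakly dominant.

£36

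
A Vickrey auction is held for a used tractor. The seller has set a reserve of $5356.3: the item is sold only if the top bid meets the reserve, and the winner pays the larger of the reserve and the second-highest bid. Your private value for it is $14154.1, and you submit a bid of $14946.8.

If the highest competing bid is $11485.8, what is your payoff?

Your bid $14946.8 is the highest and exceeds the reserve.
Price = max(second-highest bid, reserve) = max($11485.8, $5356.3) = $11485.8.
Payoff = $14154.1 − $11485.8 = $2668.3.

$2668.3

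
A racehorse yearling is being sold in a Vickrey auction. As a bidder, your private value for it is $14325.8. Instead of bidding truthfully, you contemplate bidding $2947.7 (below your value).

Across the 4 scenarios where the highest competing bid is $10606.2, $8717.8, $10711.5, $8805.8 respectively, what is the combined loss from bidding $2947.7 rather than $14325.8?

$18461.9

The deviation costs you only when the competing bid falls strictly between $2947.7 and $14325.8; elsewhere both bids give the same outcome.
$10606.2: truthful payoff $3719.6, deviation payoff $0 → loss $3719.6.
$8717.8: truthful payoff $5608, deviation payoff $0 → loss $5608.
$10711.5: truthful payoff $3614.3, deviation payoff $0 → loss $3614.3.
$8805.8: truthful payoff $5520, deviation payoff $0 → loss $5520.
Total loss = $3719.6 + $5608 + $3614.3 + $5520 = $18461.9.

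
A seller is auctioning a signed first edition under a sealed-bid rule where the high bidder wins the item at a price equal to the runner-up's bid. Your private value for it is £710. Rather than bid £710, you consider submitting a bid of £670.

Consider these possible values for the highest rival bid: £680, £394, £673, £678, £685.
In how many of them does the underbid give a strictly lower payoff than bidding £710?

4

The deviation hurts exactly when the highest competing bid lies strictly between £670 and £710 — underbidding then forfeits a profitable win.
£680: inside the interval → strictly worse (loss £30).
£394: below both → same outcome either way.
£673: inside the interval → strictly worse (loss £37).
£678: inside the interval → strictly worse (loss £32).
£685: inside the interval → strictly worse (loss £25).
Count: 4.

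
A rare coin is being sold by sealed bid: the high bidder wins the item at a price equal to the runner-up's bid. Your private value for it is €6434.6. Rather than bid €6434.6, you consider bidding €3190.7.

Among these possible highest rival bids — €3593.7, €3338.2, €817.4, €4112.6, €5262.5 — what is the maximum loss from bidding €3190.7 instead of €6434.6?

€3096.4

€3593.7: truthful gives €2840.9, deviation gives €0 → loss €2840.9.
€3338.2: truthful gives €3096.4, deviation gives €0 → loss €3096.4.
€817.4: same outcome either way → loss €0.
€4112.6: truthful gives €2322, deviation gives €0 → loss €2322.
€5262.5: truthful gives €1172.1, deviation gives €0 → loss €1172.1.
Maximum loss: €3096.4.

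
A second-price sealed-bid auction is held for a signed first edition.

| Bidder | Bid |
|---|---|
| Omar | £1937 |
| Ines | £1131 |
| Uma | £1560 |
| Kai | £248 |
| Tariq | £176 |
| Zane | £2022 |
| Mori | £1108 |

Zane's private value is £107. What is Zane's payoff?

−£1830

Highest bid: Zane at £2022, so Zane wins.
Second-highest bid: Omar at £1937 — that is the price the winner pays.
Zane's payoff = value − price = £107 − £1937 = −£1830.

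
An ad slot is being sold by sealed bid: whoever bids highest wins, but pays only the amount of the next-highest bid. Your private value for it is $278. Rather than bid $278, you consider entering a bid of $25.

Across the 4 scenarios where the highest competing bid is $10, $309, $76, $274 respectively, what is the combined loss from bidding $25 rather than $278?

$206

The deviation costs you only when the competing bid falls strictly between $25 and $278; elsewhere both bids give the same outcome.
$10: outcomes coincide → loss $0.
$309: outcomes coincide → loss $0.
$76: truthful payoff $202, deviation payoff $0 → loss $202.
$274: truthful payoff $4, deviation payoff $0 → loss $4.
Total loss = $202 + $4 = $206.
In a second-price auction your bid sets only whether you win, not what you pay, so bidding your true value is weakly dominant.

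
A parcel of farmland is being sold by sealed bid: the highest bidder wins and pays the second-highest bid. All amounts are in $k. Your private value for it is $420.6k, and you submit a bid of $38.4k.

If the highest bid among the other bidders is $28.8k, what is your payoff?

$391.8k

Your bid $38.4k exceeds the highest competing bid $28.8k, so you win.
In a second-price auction the winner pays the second-highest bid, $28.8k.
Payoff = value − price = $420.6k − $28.8k = $391.8k.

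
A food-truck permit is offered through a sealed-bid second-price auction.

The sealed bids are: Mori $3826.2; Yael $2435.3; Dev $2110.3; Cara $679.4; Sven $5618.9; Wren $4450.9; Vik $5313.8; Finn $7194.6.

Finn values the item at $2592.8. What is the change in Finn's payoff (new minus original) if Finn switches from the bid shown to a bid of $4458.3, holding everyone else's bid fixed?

The highest bid among the other bidders is $5618.9; Finn's bid doesn't change that.
Original bid $7194.6: Finn is highest, pays the top rival bid $5618.9; payoff $2592.8 − $5618.9 = −$3026.1.
Alternative bid $4458.3: Finn is not highest (top rival bid is $5618.9); payoff $0.
Change in payoff = $0 − (−$3026.1) = $3026.1.

$3026.1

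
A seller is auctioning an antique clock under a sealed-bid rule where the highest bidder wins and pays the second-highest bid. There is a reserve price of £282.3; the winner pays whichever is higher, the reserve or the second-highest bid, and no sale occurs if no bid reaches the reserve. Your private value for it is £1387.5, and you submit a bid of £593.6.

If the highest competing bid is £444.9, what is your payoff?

£942.6

Your bid £593.6 is the highest and exceeds the reserve.
Price = max(second-highest bid, reserve) = max(£444.9, £282.3) = £444.9.
Payoff = £1387.5 − £444.9 = £942.6.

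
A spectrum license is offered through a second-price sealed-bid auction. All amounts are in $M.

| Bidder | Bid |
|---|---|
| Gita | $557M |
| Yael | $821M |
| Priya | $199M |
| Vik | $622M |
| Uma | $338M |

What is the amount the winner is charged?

$622M

Highest bid: Yael at $821M, so Yael wins.
Second-highest bid: Vik at $622M — that is the price the winner pays.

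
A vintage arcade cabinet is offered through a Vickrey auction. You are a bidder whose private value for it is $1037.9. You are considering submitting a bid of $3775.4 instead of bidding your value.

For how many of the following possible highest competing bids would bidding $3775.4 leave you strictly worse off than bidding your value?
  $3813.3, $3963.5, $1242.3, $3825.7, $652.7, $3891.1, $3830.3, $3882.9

1

The deviation hurts exactly when the highest competing bid lies strictly between $1037.9 and $3775.4 — overbidding then wins at a price above your value.
$3813.3: above both → same outcome either way.
$3963.5: above both → same outcome either way.
$1242.3: inside the interval → strictly worse (loss $204.4).
$3825.7: above both → same outcome either way.
$652.7: below both → same outcome either way.
$3891.1: above both → same outcome either way.
$3830.3: above both → same outcome either way.
$3882.9: above both → same outcome either way.
Count: 1.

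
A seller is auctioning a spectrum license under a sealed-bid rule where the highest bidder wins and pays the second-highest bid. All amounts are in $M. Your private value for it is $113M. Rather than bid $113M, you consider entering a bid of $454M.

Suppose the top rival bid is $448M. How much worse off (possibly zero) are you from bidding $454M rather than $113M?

Bidding your value $113M: you lose (since $113M < $448M). Payoff $0M.
Bidding $454M: you win and pay $448M. Payoff $113M − $448M = −$335M.
The competing bid $448M lies between your value and your inflated bid, so overbidding wins an item priced above your value.
Loss from deviating = $0M − (−$335M) = $335M.

$335M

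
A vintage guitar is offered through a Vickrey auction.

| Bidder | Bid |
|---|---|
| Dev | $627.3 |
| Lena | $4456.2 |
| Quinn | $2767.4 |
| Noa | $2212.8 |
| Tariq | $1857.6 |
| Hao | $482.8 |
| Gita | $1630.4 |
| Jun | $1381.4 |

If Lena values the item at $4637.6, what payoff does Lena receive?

$1870.2

Highest bid: Lena at $4456.2, so Lena wins.
Second-highest bid: Quinn at $2767.4 — that is the price the winner pays.
Lena's payoff = value − price = $4637.6 − $2767.4 = $1870.2.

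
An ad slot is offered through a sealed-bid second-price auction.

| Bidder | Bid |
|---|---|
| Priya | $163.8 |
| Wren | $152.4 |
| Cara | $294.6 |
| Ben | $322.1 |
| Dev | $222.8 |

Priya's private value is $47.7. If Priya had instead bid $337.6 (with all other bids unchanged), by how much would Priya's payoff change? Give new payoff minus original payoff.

The highest bid among the other bidders is $322.1; Priya's bid doesn't change that.
Original bid $163.8: Priya is not highest (top rival bid is $322.1); payoff $0.
Alternative bid $337.6: Priya is highest, pays the top rival bid $322.1; payoff $47.7 − $322.1 = −$274.4.
Change in payoff = −$274.4 − ($0) = −$274.4.

−$274.4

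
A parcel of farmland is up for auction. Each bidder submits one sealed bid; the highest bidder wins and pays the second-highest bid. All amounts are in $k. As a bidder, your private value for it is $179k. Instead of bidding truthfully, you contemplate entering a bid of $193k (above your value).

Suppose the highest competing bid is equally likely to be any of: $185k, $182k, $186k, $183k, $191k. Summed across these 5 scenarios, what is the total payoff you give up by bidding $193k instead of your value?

The deviation costs you only when the competing bid falls strictly between $179k and $193k; elsewhere both bids give the same outcome.
$185k: truthful payoff $0k, deviation payoff −$6k → loss $6k.
$182k: truthful payoff $0k, deviation payoff −$3k → loss $3k.
$186k: truthful payoff $0k, deviation payoff −$7k → loss $7k.
$183k: truthful payoff $0k, deviation payoff −$4k → loss $4k.
$191k: truthful payoff $0k, deviation payoff −$12k → loss $12k.
Total loss = $6k + $3k + $7k + $4k + $12k = $32k.
Because the price is fixed by the runner-up's bid, deviating from your value can only change a good outcome into a bad one — never the reverse.

$32k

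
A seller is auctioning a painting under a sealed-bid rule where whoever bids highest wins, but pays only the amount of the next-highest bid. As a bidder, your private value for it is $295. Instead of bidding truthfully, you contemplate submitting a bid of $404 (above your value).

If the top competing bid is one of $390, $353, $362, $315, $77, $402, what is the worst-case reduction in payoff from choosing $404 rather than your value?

$390: truthful gives $0, deviation gives −$95 → loss $95.
$353: truthful gives $0, deviation gives −$58 → loss $58.
$362: truthful gives $0, deviation gives −$67 → loss $67.
$315: truthful gives $0, deviation gives −$20 → loss $20.
$77: same outcome either way → loss $0.
$402: truthful gives $0, deviation gives −$107 → loss $107.
Maximum loss: $107.

$107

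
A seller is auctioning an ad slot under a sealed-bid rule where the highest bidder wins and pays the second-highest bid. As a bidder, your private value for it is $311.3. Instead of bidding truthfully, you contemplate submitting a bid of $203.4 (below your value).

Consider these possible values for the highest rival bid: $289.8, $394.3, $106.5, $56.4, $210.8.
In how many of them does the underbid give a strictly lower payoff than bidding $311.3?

2

The deviation hurts exactly when the highest competing bid lies strictly between $203.4 and $311.3 — underbidding then forfeits a profitable win.
$289.8: inside the interval → strictly worse (loss $21.5).
$394.3: above both → same outcome either way.
$106.5: below both → same outcome either way.
$56.4: below both → same outcome either way.
$210.8: inside the interval → strictly worse (loss $100.5).
Count: 2.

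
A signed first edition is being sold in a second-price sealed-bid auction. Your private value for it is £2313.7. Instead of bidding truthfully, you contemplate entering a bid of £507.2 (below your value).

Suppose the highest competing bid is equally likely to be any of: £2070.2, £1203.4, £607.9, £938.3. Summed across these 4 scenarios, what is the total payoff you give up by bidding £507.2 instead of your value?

£4435

The deviation costs you only when the competing bid falls strictly between £507.2 and £2313.7; elsewhere both bids give the same outcome.
£2070.2: truthful payoff £243.5, deviation payoff £0 → loss £243.5.
£1203.4: truthful payoff £1110.3, deviation payoff £0 → loss £1110.3.
£607.9: truthful payoff £1705.8, deviation payoff £0 → loss £1705.8.
£938.3: truthful payoff £1375.4, deviation payoff £0 → loss £1375.4.
Total loss = £243.5 + £1110.3 + £1705.8 + £1375.4 = £4435.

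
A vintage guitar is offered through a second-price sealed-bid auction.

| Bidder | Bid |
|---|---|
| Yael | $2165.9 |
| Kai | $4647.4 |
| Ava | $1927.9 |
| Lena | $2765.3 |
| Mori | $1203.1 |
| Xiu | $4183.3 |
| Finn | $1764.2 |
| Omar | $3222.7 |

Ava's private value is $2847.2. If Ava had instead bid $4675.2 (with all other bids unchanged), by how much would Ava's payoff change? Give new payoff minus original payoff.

−$1800.2

The highest bid among the other bidders is $4647.4; Ava's bid doesn't change that.
Original bid $1927.9: Ava is not highest (top rival bid is $4647.4); payoff $0.
Alternative bid $4675.2: Ava is highest, pays the top rival bid $4647.4; payoff $2847.2 − $4647.4 = −$1800.2.
Change in payoff = −$1800.2 − ($0) = −$1800.2.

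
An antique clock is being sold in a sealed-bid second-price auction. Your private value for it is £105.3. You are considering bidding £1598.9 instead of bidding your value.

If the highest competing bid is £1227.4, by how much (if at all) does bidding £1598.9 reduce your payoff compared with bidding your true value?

Bidding your value £105.3: you lose (since £105.3 < £1227.4). Payoff £0.
Bidding £1598.9: you win and pay £1227.4. Payoff £105.3 − £1227.4 = −£1122.1.
The competing bid £1227.4 lies between your value and your inflated bid, so overbidding wins an item priced above your value.
Loss from deviating = £0 − (−£1122.1) = £1122.1.

£1122.1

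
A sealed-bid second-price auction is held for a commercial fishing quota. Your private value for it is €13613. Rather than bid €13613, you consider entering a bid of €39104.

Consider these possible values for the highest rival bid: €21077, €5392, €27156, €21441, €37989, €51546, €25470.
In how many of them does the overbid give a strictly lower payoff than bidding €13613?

The deviation hurts exactly when the highest competing bid lies strictly between €13613 and €39104 — overbidding then wins at a price above your value.
€21077: inside the interval → strictly worse (loss €7464).
€5392: below both → same outcome either way.
€27156: inside the interval → strictly worse (loss €13543).
€21441: inside the interval → strictly worse (loss €7828).
€37989: inside the interval → strictly worse (loss €24376).
€51546: above both → same outcome either way.
€25470: inside the interval → strictly worse (loss €11857).
Count: 5.

5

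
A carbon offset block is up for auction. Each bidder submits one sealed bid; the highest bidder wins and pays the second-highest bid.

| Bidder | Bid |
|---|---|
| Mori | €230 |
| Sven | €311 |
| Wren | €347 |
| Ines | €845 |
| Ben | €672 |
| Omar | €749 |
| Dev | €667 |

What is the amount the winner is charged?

€749

Highest bid: Ines at €845, so Ines wins.
Second-highest bid: Omar at €749 — that is the price the winner pays.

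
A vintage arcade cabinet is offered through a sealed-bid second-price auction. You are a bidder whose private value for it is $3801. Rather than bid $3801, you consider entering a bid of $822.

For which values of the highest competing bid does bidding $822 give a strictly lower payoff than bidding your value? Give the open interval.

If the competing bid is below $822, both bids win at the same price — no difference.
If it is above $3801, both bids lose — no difference.
If it lies strictly between $822 and $3801, bidding your value wins at a price below your value (positive payoff) while bidding $822 loses (payoff 0).
So the deviation strictly hurts on the open interval ($822, $3801).

($822, $3801)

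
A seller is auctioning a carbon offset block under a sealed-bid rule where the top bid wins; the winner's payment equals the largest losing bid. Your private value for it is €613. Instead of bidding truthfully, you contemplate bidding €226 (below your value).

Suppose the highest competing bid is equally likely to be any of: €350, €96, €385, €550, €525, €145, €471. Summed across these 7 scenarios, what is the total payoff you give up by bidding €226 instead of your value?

The deviation costs you only when the competing bid falls strictly between €226 and €613; elsewhere both bids give the same outcome.
€350: truthful payoff €263, deviation payoff €0 → loss €263.
€96: outcomes coincide → loss €0.
€385: truthful payoff €228, deviation payoff €0 → loss €228.
€550: truthful payoff €63, deviation payoff €0 → loss €63.
€525: truthful payoff €88, deviation payoff €0 → loss €88.
€145: outcomes coincide → loss €0.
€471: truthful payoff €142, deviation payoff €0 → loss €142.
Total loss = €263 + €228 + €63 + €88 + €142 = €784.
In a second-price auction your bid sets only whether you win, not what you pay, so bidding your true value is weakly dominant.

€784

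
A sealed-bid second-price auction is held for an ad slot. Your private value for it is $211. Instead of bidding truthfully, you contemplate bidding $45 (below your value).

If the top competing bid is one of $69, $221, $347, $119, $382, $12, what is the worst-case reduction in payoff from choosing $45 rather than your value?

$69: truthful gives $142, deviation gives $0 → loss $142.
$221: same outcome either way → loss $0.
$347: same outcome either way → loss $0.
$119: truthful gives $92, deviation gives $0 → loss $92.
$382: same outcome either way → loss $0.
$12: same outcome either way → loss $0.
Maximum loss: $142.

$142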